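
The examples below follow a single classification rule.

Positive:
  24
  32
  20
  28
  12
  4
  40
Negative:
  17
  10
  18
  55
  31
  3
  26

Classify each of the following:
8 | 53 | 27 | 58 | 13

A rule that fits every label: multiple of 4 — true of each 'Positive' example, false of each 'Negative' one.
8 → 8 = 4·2 → Positive. 53 → 53 = 4·13 + 1 → Negative. 27 → 27 = 4·6 + 3 → Negative. 58 → 58 = 4·14 + 2 → Negative. 13 → 13 = 4·3 + 1 → Negative.

Positive, Negative, Negative, Negative, Negative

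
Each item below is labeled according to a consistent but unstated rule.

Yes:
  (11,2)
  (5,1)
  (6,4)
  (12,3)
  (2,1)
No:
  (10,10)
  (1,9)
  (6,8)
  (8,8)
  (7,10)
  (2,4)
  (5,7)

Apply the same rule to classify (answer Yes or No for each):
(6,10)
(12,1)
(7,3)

One predicate separates the groups cleanly: first > second.

No, Yes, Yes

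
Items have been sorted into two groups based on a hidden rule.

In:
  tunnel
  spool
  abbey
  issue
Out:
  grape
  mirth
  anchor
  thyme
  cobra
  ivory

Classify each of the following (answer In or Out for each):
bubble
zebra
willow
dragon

The common property of the 'In' items is: has a double letter. No 'Out' item has it.
bubble: 'bb' doubled — meets the rule, so In.
zebra: no doubled letter — doesn't match, so Out.
willow: 'll' doubled — meets the rule, so In.
dragon: no doubled letter — doesn't match, so Out.

In, Out, In, Out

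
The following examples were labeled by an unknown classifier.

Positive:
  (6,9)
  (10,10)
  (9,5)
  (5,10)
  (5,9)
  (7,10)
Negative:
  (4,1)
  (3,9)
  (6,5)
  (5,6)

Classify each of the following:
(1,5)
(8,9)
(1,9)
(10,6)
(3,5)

Negative, Positive, Negative, Positive, Negative

One predicate separates the groups cleanly: sum ≥ 14.
(1,5) → 1+5 = 6 → Negative. (8,9) → 8+9 = 17 → Positive. (1,9) → 1+9 = 10 → Negative. (10,6) → 10+6 = 16 → Positive. (3,5) → 3+5 = 8 → Negative.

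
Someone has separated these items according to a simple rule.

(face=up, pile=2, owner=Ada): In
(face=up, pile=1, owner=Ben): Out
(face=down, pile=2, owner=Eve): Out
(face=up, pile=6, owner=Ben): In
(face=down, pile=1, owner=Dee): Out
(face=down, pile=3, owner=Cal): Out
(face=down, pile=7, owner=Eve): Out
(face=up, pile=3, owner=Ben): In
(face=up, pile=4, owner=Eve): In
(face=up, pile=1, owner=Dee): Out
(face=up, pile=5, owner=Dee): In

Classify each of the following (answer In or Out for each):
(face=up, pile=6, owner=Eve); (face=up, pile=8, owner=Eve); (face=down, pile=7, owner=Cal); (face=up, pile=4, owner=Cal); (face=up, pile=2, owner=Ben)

A rule that fits every label: face is up AND pile ≥ 2 — true of each 'In' example, false of each 'Out' one.
In: (face=up, pile=6, owner=Eve), since face is up, pile = 6.
In: (face=up, pile=8, owner=Eve), since face is up, pile = 8.
Out: (face=down, pile=7, owner=Cal), since face is down, pile = 7.
In: (face=up, pile=4, owner=Cal), since face is up, pile = 4.
In: (face=up, pile=2, owner=Ben), since face is up, pile = 2.

In, In, Out, In, In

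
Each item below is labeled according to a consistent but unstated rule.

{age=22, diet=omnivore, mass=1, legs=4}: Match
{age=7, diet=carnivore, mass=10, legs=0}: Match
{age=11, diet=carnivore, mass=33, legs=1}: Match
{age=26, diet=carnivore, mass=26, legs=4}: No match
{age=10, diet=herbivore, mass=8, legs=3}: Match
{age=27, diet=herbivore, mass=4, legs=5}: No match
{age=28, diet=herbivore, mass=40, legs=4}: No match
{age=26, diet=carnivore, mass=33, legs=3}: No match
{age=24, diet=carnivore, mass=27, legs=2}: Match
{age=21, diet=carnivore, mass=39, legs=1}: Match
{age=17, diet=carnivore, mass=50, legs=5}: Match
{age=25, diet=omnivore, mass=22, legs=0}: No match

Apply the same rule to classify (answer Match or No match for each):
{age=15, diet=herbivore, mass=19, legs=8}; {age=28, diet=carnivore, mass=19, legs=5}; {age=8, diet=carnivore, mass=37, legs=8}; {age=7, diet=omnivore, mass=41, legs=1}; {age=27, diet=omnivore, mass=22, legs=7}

All 'Match' examples share one property — age ≤ 24 — and every 'No match' example lacks it.
{age=15, diet=herbivore, mass=19, legs=8}: age = 15 — meets the rule, so Match. {age=28, diet=carnivore, mass=19, legs=5}: age = 28 — does not fit, so No match. {age=8, diet=carnivore, mass=37, legs=8}: age = 8 — meets the rule, so Match. {age=7, diet=omnivore, mass=41, legs=1}: age = 7 — meets the rule, so Match. {age=27, diet=omnivore, mass=22, legs=7}: age = 27 — does not fit, so No match.

Match, No match, Match, Match, No match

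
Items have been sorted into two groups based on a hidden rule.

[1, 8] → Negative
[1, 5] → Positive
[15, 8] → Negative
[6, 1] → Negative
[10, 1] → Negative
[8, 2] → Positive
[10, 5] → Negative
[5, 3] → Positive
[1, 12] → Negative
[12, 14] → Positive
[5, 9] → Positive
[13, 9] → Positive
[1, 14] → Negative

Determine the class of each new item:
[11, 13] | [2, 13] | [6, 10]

One predicate separates the groups cleanly: sum is even.

Positive, Negative, Positive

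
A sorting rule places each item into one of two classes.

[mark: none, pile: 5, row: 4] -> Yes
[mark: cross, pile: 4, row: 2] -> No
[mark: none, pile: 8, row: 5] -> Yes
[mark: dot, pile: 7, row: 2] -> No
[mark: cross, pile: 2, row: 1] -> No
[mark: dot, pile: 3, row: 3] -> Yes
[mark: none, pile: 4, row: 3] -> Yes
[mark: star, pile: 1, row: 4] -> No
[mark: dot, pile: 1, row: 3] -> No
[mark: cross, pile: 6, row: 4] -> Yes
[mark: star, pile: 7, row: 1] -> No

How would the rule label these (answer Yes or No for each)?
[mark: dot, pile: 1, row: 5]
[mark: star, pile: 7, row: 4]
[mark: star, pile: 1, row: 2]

No, Yes, No

All 'Yes' examples share one property — row ≥ 3 AND pile ≥ 2 — and every 'No' example lacks it.
[mark: dot, pile: 1, row: 5] — row = 5, pile = 1, hence No.
[mark: star, pile: 7, row: 4] — row = 4, pile = 7, hence Yes.
[mark: star, pile: 1, row: 2] — row = 2, pile = 1, hence No.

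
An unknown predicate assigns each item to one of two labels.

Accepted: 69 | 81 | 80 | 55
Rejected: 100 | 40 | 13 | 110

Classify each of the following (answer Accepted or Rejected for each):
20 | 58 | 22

All 'Accepted' examples share one property — digit sum ≥ 5 — and every 'Rejected' example lacks it.
20 — digit sum 2+0 = 2, hence Rejected. 58 — digit sum 5+8 = 13, hence Accepted. 22 — digit sum 2+2 = 4, hence Rejected.

Rejected, Accepted, Rejected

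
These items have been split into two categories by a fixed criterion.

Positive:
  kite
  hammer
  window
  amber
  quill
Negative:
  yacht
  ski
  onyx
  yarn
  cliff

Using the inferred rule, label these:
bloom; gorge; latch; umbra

A rule that fits every label: has ≥ 2 vowels — true of each 'Positive' example, false of each 'Negative' one.
bloom → 2 vowels → Positive. gorge → 2 vowels → Positive. latch → 1 vowel → Negative. umbra → 2 vowels → Positive.

Positive, Positive, Negative, Positive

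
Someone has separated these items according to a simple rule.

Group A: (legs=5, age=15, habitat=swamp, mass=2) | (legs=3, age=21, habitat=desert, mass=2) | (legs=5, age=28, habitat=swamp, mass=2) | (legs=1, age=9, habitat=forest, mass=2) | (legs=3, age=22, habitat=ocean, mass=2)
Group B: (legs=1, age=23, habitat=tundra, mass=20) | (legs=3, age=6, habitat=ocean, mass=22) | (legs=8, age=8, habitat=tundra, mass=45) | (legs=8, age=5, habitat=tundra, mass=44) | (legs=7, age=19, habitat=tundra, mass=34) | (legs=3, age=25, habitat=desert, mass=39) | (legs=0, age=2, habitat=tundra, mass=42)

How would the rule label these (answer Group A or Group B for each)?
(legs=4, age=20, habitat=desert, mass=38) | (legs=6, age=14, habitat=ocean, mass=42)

A rule that fits every label: mass = 2 — true of each 'Group A' example, false of each 'Group B' one.
Group B: (legs=4, age=20, habitat=desert, mass=38), since mass = 38. Group B: (legs=6, age=14, habitat=ocean, mass=42), since mass = 42.

Group B, Group B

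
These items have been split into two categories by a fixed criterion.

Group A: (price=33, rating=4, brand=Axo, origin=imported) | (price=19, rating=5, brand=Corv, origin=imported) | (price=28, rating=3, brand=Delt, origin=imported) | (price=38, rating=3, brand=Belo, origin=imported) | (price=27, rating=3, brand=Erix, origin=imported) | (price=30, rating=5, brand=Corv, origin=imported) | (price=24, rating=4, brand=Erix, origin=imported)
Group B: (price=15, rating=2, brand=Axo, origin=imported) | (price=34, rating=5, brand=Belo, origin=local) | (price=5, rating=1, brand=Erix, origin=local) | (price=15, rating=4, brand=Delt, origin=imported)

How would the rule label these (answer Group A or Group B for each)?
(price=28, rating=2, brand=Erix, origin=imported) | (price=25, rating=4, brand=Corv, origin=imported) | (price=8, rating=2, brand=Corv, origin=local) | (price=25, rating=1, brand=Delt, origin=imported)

The pattern is that an item is 'Group A' exactly when: origin is imported AND price ≥ 19.
(price=28, rating=2, brand=Erix, origin=imported): origin is imported, price = 28, meets the rule → Group A. (price=25, rating=4, brand=Corv, origin=imported): origin is imported, price = 25, meets the rule → Group A. (price=8, rating=2, brand=Corv, origin=local): origin is local, price = 8, fails the rule → Group B. (price=25, rating=1, brand=Delt, origin=imported): origin is imported, price = 25, meets the rule → Group A.

Group A, Group A, Group B, Group A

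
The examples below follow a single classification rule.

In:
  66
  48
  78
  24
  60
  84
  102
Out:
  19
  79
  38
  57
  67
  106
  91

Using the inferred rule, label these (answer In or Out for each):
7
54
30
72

Out, In, In, In

Checking candidate rules against both groups, what survives is: multiple of 6.
7: 7 = 6·1 + 1 — does not satisfy this, so Out. 54: 54 = 6·9 — has this property, so In. 30: 30 = 6·5 — has this property, so In. 72: 72 = 6·12 — has this property, so In.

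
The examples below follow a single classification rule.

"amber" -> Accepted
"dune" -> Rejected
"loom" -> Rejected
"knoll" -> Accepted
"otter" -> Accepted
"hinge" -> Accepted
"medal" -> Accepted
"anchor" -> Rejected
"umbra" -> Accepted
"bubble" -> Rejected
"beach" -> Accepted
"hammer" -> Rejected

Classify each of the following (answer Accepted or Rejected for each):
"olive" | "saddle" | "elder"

Accepted, Rejected, Accepted

The pattern is that an item is 'Accepted' exactly when: odd length.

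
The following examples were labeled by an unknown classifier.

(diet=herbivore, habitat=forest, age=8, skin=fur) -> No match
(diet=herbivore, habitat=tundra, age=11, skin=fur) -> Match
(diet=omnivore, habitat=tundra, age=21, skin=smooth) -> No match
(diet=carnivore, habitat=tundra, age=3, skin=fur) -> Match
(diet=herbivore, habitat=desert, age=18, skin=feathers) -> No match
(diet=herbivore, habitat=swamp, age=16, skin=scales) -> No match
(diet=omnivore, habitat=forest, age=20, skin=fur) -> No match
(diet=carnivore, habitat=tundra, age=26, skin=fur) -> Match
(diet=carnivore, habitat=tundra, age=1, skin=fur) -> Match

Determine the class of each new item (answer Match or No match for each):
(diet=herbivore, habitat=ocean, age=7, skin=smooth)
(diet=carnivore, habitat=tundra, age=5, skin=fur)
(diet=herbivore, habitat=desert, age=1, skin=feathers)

No match, Match, No match

Every 'Match' example satisfies: habitat is tundra AND skin is fur. None of the 'No match' examples do.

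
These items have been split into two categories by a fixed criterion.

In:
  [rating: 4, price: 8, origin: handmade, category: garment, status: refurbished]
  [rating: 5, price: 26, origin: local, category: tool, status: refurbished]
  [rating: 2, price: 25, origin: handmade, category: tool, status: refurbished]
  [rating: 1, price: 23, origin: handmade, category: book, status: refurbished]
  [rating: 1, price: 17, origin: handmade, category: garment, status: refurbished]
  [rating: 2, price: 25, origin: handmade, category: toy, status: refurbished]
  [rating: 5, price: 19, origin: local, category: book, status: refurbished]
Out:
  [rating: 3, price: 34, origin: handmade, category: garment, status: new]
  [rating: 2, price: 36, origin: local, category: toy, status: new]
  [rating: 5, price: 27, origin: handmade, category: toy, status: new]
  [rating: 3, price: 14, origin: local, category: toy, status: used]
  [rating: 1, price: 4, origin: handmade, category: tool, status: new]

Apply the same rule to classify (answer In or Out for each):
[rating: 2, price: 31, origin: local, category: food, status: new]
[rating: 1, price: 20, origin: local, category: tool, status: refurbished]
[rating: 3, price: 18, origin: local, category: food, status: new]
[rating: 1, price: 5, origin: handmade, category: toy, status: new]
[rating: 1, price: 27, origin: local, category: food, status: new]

The simplest hypothesis consistent with all the labels is: status is refurbished.
[rating: 2, price: 31, origin: local, category: food, status: new]: status is new, fails this test → Out.
[rating: 1, price: 20, origin: local, category: tool, status: refurbished]: status is refurbished, has this property → In.
[rating: 3, price: 18, origin: local, category: food, status: new]: status is new, fails this test → Out.
[rating: 1, price: 5, origin: handmade, category: toy, status: new]: status is new, fails this test → Out.
[rating: 1, price: 27, origin: local, category: food, status: new]: status is new, fails this test → Out.

Out, In, Out, Out, Out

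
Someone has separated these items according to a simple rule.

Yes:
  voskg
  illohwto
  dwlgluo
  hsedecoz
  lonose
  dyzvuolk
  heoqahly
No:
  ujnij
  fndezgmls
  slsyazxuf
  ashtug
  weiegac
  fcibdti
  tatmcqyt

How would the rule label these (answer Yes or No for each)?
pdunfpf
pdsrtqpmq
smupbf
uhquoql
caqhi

No, No, No, Yes, No

The classifier is using: contains 'o'.
No: pdunfpf, since no 'o'. No: pdsrtqpmq, since no 'o'. No: smupbf, since no 'o'. Yes: uhquoql, since has 'o'. No: caqhi, since no 'o'.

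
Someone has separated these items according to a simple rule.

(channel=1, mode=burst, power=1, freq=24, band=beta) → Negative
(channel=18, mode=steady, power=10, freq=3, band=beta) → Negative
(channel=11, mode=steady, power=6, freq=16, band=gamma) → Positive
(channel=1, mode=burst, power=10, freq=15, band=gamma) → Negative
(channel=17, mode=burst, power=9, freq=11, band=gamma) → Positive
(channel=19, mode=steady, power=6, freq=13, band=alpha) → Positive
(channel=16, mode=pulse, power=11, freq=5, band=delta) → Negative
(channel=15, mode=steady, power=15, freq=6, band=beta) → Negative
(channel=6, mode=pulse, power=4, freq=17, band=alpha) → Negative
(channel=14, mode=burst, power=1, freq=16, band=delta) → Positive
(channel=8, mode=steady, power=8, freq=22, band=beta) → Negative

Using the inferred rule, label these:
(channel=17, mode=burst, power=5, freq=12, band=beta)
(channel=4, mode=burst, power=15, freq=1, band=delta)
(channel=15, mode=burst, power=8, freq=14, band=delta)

The pattern is that an item is 'Positive' exactly when: power ≤ 9 AND freq ≤ 16.
(channel=17, mode=burst, power=5, freq=12, band=beta): power = 5, freq = 12 — checks out, so Positive. (channel=4, mode=burst, power=15, freq=1, band=delta): power = 15, freq = 1 — doesn't qualify, so Negative. (channel=15, mode=burst, power=8, freq=14, band=delta): power = 8, freq = 14 — checks out, so Positive.

Positive, Negative, Positive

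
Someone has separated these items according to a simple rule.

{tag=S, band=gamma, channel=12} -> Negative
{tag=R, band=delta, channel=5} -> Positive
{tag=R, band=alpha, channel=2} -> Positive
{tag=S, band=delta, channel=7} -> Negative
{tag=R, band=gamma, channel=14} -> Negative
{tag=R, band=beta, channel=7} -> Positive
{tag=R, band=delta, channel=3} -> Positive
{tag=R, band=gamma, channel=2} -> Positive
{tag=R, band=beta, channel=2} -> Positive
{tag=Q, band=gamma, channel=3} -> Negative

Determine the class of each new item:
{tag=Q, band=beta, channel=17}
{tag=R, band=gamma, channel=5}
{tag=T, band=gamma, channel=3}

Negative, Positive, Negative

The simplest hypothesis consistent with all the labels is: tag is R AND channel ≤ 7.
{tag=Q, band=beta, channel=17}: Negative (tag is Q, channel = 17).
{tag=R, band=gamma, channel=5}: Positive (tag is R, channel = 5).
{tag=T, band=gamma, channel=3}: Negative (tag is T, channel = 3).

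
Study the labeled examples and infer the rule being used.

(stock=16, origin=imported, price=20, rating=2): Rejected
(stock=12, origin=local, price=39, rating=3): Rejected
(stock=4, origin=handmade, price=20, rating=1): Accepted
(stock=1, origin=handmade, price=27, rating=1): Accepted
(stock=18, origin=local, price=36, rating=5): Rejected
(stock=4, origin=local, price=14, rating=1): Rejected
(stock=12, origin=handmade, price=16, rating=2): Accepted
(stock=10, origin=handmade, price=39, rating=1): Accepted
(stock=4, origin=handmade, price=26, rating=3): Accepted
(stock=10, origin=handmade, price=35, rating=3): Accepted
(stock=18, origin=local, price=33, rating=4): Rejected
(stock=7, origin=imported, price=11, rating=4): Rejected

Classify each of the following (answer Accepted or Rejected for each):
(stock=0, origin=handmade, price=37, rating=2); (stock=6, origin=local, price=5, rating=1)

Accepted, Rejected

Looking at the examples, the only property every 'Accepted' case has and every 'Rejected' case lacks is: origin is handmade.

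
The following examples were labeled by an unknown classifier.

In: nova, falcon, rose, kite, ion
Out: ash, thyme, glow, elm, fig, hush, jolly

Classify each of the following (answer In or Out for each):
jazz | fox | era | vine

Out, Out, In, In

The pattern is that an item is 'In' exactly when: has ≥ 2 vowels.
jazz: Out (1 vowel). fox: Out (1 vowel). era: In (2 vowels). vine: In (2 vowels).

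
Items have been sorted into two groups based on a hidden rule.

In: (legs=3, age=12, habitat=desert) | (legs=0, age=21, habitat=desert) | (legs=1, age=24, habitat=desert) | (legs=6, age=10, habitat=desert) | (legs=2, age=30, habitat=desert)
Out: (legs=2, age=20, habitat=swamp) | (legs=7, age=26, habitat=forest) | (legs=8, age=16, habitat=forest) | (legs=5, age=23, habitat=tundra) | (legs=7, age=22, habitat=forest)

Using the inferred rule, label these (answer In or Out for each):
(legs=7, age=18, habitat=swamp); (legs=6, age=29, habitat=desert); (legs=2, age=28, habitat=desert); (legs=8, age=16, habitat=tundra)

Checking candidate rules against both groups, what survives is: habitat is desert.
(legs=7, age=18, habitat=swamp) → habitat is swamp → Out.
(legs=6, age=29, habitat=desert) → habitat is desert → In.
(legs=2, age=28, habitat=desert) → habitat is desert → In.
(legs=8, age=16, habitat=tundra) → habitat is tundra → Out.

Out, In, In, Out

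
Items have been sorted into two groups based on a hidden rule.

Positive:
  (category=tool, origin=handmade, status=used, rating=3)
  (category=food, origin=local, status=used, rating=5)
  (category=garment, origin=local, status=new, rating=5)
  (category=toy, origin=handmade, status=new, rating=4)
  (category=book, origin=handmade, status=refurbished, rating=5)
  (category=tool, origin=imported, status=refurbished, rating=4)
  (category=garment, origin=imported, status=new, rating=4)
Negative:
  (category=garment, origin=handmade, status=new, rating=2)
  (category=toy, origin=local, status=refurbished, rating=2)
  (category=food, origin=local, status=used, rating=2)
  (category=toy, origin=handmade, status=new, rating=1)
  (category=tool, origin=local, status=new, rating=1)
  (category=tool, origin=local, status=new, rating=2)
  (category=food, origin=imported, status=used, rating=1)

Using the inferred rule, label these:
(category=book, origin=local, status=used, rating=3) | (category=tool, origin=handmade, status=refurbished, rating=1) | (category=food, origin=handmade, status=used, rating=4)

Positive, Negative, Positive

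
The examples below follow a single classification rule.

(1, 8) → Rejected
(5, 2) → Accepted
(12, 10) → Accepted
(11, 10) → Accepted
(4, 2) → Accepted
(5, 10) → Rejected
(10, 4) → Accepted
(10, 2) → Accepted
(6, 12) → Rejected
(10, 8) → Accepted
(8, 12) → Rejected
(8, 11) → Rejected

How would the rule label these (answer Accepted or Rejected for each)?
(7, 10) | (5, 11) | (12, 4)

Rejected, Rejected, Accepted

The distinguishing property — first > second — holds for all the 'Accepted' cases and none of the 'Rejected' cases.
(7, 10) → 7 < 10 → Rejected.
(5, 11) → 5 < 11 → Rejected.
(12, 4) → 12 > 4 → Accepted.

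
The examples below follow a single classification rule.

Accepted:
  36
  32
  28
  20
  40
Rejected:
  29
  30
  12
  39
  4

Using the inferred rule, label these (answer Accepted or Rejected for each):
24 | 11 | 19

Accepted, Rejected, Rejected

The pattern is that an item is 'Accepted' exactly when: multiple of 4 AND at least 20.
24: 24 = 4·6, 24 ≥ 20, passes → Accepted. 11: 11 = 4·2 + 3, 11 < 20, doesn't qualify → Rejected. 19: 19 = 4·4 + 3, 19 < 20, doesn't qualify → Rejected.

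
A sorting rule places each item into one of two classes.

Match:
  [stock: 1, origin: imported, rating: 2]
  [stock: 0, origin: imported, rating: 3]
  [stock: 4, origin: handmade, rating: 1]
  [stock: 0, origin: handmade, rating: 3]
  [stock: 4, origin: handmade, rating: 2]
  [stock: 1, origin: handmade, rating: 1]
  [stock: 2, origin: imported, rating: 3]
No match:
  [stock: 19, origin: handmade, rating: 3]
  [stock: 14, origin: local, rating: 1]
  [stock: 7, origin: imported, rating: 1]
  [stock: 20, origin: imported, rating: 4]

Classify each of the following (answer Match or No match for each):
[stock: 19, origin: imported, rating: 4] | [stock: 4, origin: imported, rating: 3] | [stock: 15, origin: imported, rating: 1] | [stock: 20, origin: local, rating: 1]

No match, Match, No match, No match

One predicate separates the groups cleanly: stock ≤ 4.
[stock: 19, origin: imported, rating: 4]: stock = 19, doesn't qualify → No match. [stock: 4, origin: imported, rating: 3]: stock = 4, meets the rule → Match. [stock: 15, origin: imported, rating: 1]: stock = 15, doesn't qualify → No match. [stock: 20, origin: local, rating: 1]: stock = 20, doesn't qualify → No match.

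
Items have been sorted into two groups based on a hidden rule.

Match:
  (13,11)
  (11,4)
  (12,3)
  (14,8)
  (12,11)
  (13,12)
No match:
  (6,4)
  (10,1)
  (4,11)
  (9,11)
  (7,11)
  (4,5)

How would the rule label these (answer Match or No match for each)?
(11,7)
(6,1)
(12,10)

Match, No match, Match

All 'Match' examples share one property — first ≥ 11 — and every 'No match' example lacks it.
Match: (11,7), since first 11. No match: (6,1), since first 6. Match: (12,10), since first 12.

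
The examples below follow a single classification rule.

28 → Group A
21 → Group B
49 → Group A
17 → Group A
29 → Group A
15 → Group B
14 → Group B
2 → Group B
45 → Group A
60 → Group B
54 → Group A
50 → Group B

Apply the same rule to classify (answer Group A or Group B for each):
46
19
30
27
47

Group A, Group A, Group B, Group A, Group A

Rule: digit sum ≥ 7. This holds for each 'Group A' example and fails for each 'Group B' one.
46: digit sum 4+6 = 10, passes → Group A.
19: digit sum 1+9 = 10, passes → Group A.
30: digit sum 3+0 = 3, does not fit → Group B.
27: digit sum 2+7 = 9, passes → Group A.
47: digit sum 4+7 = 11, passes → Group A.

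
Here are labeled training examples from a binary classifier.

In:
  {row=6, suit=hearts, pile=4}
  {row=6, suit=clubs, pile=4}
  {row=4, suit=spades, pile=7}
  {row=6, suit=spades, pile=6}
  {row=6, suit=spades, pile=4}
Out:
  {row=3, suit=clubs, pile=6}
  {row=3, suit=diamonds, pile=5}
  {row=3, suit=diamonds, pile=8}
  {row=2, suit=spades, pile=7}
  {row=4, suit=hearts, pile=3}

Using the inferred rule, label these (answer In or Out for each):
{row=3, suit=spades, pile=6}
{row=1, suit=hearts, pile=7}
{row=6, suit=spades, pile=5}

One predicate separates the groups cleanly: pile ≥ 4 AND row ≥ 4.
Out: {row=3, suit=spades, pile=6}, since pile = 6, row = 3.
Out: {row=1, suit=hearts, pile=7}, since pile = 7, row = 1.
In: {row=6, suit=spades, pile=5}, since pile = 5, row = 6.

Out, Out, In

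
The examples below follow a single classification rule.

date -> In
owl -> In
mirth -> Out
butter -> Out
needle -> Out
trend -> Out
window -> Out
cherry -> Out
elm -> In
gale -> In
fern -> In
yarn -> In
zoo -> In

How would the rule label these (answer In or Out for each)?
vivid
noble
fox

Out, Out, In

Rule: length ≤ 4. This holds for each 'In' example and fails for each 'Out' one.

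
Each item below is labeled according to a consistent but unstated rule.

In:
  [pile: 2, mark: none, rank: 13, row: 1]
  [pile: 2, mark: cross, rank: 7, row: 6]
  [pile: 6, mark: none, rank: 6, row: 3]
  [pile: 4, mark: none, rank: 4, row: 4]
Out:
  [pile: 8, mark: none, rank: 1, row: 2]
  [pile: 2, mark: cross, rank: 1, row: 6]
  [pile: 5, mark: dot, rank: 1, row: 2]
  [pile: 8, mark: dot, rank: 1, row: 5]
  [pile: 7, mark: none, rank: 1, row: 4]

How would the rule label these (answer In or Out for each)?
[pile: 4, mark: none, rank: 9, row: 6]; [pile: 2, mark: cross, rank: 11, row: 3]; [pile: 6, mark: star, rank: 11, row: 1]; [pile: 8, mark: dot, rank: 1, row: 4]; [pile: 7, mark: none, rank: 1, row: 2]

In, In, In, Out, Out

The simplest hypothesis consistent with all the labels is: rank ≥ 4.
In: [pile: 4, mark: none, rank: 9, row: 6], since rank = 9.
In: [pile: 2, mark: cross, rank: 11, row: 3], since rank = 11.
In: [pile: 6, mark: star, rank: 11, row: 1], since rank = 11.
Out: [pile: 8, mark: dot, rank: 1, row: 4], since rank = 1.
Out: [pile: 7, mark: none, rank: 1, row: 2], since rank = 1.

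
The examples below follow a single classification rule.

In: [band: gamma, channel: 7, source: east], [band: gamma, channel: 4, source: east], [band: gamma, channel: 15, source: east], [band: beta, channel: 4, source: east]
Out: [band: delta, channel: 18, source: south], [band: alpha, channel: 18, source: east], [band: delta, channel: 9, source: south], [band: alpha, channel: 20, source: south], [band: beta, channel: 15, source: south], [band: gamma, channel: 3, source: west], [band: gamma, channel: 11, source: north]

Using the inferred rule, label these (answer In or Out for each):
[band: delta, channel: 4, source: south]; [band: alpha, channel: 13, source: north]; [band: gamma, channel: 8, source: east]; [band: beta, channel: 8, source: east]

Out, Out, In, In

The pattern is that an item is 'In' exactly when: source is east AND channel ≤ 15.
[band: delta, channel: 4, source: south]: source is south, channel = 4 — does not satisfy this, so Out.
[band: alpha, channel: 13, source: north]: source is north, channel = 13 — does not satisfy this, so Out.
[band: gamma, channel: 8, source: east]: source is east, channel = 8 — qualifies, so In.
[band: beta, channel: 8, source: east]: source is east, channel = 8 — qualifies, so In.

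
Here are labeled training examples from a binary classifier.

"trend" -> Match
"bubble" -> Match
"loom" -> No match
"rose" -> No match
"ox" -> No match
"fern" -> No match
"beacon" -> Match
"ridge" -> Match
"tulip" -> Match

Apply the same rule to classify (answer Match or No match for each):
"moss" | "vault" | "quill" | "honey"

The distinguishing property — length ≥ 5 — holds for all the 'Match' cases and none of the 'No match' cases.
"moss" → length 4 → No match.
"vault" → length 5 → Match.
"quill" → length 5 → Match.
"honey" → length 5 → Match.

No match, Match, Match, Match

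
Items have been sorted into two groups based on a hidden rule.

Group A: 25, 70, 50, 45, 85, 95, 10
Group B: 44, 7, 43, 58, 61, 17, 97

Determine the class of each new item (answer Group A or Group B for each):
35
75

Group A, Group A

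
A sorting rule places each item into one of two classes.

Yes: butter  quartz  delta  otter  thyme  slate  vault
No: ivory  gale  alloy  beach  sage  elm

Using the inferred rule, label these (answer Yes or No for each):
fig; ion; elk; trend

No, No, No, Yes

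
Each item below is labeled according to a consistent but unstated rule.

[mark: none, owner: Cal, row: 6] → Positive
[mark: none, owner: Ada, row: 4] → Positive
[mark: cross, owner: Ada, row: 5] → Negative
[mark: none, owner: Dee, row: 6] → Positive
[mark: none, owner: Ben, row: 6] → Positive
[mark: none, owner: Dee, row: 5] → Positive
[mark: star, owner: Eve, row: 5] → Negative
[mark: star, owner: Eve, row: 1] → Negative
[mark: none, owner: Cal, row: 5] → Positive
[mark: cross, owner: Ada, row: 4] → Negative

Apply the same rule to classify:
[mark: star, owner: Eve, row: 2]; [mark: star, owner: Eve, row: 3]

The classifier is using: mark is none.
[mark: star, owner: Eve, row: 2]: mark is star — doesn't qualify, so Negative. [mark: star, owner: Eve, row: 3]: mark is star — doesn't qualify, so Negative.

Negative, Negative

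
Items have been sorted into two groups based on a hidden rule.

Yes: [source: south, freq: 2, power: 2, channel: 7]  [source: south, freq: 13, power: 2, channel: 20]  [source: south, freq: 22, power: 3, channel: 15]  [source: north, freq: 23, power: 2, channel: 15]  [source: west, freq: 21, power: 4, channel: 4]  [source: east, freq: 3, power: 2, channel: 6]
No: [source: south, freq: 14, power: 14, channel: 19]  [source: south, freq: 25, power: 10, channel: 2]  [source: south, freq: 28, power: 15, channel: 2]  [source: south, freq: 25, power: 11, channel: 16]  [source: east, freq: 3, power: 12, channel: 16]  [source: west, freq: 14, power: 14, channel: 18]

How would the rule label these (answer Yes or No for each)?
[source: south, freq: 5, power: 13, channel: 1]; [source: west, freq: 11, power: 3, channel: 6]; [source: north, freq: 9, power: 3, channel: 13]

No, Yes, Yes

The rule appears to be: power ≤ 4.
[source: south, freq: 5, power: 13, channel: 1]: No (power = 13).
[source: west, freq: 11, power: 3, channel: 6]: Yes (power = 3).
[source: north, freq: 9, power: 3, channel: 13]: Yes (power = 3).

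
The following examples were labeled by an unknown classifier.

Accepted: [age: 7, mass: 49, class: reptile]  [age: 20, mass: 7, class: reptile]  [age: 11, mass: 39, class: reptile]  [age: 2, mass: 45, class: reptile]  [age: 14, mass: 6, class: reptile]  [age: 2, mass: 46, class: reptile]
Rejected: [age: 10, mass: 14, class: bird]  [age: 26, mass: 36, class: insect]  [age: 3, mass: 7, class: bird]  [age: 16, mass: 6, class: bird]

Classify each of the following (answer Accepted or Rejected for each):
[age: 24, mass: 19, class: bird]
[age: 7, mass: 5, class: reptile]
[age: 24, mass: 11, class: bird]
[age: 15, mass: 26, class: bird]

Comparing the two groups points to one rule — class is reptile.
[age: 24, mass: 19, class: bird]: Rejected (class is bird).
[age: 7, mass: 5, class: reptile]: Accepted (class is reptile).
[age: 24, mass: 11, class: bird]: Rejected (class is bird).
[age: 15, mass: 26, class: bird]: Rejected (class is bird).

Rejected, Accepted, Rejected, Rejected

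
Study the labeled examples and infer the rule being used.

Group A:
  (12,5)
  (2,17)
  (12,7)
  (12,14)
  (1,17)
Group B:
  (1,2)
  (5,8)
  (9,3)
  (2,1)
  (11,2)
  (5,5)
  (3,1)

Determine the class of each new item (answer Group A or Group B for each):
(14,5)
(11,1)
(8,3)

Group A, Group B, Group B

The common property of the 'Group A' items is: sum ≥ 17. No 'Group B' item has it.
Group A: (14,5), since 14+5 = 19. Group B: (11,1), since 11+1 = 12. Group B: (8,3), since 8+3 = 11.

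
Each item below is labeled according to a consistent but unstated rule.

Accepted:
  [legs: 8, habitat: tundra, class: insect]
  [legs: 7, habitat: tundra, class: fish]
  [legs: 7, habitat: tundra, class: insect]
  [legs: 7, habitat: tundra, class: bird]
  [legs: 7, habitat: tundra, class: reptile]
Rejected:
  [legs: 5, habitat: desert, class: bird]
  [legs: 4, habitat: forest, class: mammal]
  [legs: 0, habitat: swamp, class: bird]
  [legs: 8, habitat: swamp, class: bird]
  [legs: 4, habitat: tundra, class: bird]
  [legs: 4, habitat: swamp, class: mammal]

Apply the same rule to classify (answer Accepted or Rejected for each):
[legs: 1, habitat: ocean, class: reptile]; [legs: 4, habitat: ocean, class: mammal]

The pattern is that an item is 'Accepted' exactly when: habitat is tundra AND legs ≥ 5.
[legs: 1, habitat: ocean, class: reptile] → habitat is ocean, legs = 1 → Rejected.
[legs: 4, habitat: ocean, class: mammal] → habitat is ocean, legs = 4 → Rejected.

Rejected, Rejected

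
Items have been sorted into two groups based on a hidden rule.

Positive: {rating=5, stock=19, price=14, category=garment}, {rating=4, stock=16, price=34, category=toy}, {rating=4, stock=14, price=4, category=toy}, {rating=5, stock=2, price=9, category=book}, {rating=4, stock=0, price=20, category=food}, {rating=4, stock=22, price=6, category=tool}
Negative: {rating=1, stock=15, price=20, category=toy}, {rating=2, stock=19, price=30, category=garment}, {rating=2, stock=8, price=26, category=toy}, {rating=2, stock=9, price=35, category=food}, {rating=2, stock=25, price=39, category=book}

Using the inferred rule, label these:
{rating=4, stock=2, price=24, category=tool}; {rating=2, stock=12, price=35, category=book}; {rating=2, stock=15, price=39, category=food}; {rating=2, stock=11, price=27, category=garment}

The simplest hypothesis consistent with all the labels is: rating ≥ 4.

Positive, Negative, Negative, Negative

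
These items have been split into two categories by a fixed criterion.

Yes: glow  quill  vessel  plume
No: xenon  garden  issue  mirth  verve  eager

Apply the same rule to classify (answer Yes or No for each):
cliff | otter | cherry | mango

Yes, No, No, No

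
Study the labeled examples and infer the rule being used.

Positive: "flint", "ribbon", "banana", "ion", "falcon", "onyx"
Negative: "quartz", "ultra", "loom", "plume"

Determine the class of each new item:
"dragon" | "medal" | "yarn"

Positive, Negative, Positive

All 'Positive' examples share one property — contains 'n' — and every 'Negative' example lacks it.
"dragon" — has 'n', hence Positive.
"medal" — no 'n', hence Negative.
"yarn" — has 'n', hence Positive.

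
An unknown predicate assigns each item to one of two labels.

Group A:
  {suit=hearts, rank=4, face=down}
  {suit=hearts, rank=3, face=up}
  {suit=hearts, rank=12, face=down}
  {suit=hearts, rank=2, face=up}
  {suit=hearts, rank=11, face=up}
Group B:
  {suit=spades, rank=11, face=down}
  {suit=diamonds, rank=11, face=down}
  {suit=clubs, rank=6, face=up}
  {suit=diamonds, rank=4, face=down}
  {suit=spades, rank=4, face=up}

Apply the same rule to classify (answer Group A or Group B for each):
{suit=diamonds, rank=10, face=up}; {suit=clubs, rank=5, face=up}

A rule that fits every label: suit is hearts — true of each 'Group A' example, false of each 'Group B' one.
Group B: {suit=diamonds, rank=10, face=up}, since suit is diamonds.
Group B: {suit=clubs, rank=5, face=up}, since suit is clubs.

Group B, Group B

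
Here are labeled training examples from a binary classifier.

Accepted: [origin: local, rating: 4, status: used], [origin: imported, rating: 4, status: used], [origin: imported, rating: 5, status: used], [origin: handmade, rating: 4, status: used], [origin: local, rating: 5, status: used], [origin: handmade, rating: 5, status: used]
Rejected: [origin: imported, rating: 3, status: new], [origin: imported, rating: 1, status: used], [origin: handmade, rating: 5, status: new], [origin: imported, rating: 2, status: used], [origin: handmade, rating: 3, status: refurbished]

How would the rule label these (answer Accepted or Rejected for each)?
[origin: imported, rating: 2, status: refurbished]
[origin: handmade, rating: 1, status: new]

Rule: status is used AND rating ≥ 3. This holds for each 'Accepted' example and fails for each 'Rejected' one.
[origin: imported, rating: 2, status: refurbished] → status is refurbished, rating = 2 → Rejected. [origin: handmade, rating: 1, status: new] → status is new, rating = 1 → Rejected.

Rejected, Rejected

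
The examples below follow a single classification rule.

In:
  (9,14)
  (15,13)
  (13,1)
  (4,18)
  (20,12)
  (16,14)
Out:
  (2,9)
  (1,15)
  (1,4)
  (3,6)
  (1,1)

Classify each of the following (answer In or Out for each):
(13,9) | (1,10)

In, Out

The distinguishing property — first ≥ 4 — holds for all the 'In' cases and none of the 'Out' cases.
(13,9): In (first 13). (1,10): Out (first 1).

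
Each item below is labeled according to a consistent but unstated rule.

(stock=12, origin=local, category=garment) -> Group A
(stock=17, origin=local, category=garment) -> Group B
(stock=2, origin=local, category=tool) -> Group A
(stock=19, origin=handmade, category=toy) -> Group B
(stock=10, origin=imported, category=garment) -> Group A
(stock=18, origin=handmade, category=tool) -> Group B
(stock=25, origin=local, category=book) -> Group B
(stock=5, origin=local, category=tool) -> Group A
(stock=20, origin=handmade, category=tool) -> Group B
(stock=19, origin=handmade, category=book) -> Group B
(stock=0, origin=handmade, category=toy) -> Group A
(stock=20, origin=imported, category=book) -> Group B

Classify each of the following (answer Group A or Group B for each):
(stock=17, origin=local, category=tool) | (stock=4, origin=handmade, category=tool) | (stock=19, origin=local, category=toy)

Group B, Group A, Group B

The rule appears to be: stock ≤ 12.
Group B: (stock=17, origin=local, category=tool), since stock = 17.
Group A: (stock=4, origin=handmade, category=tool), since stock = 4.
Group B: (stock=19, origin=local, category=toy), since stock = 19.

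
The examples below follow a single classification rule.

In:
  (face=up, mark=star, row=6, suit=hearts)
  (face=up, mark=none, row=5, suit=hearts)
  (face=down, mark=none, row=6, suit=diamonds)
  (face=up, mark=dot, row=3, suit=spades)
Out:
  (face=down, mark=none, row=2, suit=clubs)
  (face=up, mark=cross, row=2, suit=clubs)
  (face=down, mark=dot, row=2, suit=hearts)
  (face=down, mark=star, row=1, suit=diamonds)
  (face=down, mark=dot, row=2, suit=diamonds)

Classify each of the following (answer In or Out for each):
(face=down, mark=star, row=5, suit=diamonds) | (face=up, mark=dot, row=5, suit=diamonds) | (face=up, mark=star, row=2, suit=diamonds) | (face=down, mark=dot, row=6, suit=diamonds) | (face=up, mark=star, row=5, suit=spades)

In, In, Out, In, In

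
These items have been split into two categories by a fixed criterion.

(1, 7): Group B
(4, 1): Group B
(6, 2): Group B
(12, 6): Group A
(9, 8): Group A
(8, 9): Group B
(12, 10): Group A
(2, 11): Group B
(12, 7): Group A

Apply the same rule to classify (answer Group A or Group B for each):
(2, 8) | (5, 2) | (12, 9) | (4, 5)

Group B, Group B, Group A, Group B

The simplest hypothesis consistent with all the labels is: first ≥ 9.
Group B: (2, 8), since first 2.
Group B: (5, 2), since first 5.
Group A: (12, 9), since first 12.
Group B: (4, 5), since first 4.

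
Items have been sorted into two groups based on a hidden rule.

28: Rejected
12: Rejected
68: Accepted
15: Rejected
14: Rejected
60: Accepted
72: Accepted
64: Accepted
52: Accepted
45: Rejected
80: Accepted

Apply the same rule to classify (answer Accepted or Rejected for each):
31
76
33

The pattern is that an item is 'Accepted' exactly when: at least 52.
31: 31 < 52 — fails this test, so Rejected. 76: 76 ≥ 52 — meets the rule, so Accepted. 33: 33 < 52 — fails this test, so Rejected.

Rejected, Accepted, Rejected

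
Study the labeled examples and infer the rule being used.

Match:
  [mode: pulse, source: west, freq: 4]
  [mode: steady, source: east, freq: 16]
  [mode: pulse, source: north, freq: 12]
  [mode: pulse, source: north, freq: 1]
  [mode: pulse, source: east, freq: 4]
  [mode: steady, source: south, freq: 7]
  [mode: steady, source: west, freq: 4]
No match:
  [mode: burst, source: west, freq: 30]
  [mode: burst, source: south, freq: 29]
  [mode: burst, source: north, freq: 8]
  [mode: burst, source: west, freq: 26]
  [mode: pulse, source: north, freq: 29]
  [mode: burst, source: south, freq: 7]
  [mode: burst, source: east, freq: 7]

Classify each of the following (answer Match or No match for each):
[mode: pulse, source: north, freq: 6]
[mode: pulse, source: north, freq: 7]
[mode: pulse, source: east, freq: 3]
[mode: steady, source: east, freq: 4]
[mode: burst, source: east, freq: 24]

Match, Match, Match, Match, No match

The classifier is using: mode is not burst AND freq ≤ 16.
[mode: pulse, source: north, freq: 6]: Match (mode is pulse, freq = 6).
[mode: pulse, source: north, freq: 7]: Match (mode is pulse, freq = 7).
[mode: pulse, source: east, freq: 3]: Match (mode is pulse, freq = 3).
[mode: steady, source: east, freq: 4]: Match (mode is steady, freq = 4).
[mode: burst, source: east, freq: 24]: No match (mode is burst, freq = 24).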